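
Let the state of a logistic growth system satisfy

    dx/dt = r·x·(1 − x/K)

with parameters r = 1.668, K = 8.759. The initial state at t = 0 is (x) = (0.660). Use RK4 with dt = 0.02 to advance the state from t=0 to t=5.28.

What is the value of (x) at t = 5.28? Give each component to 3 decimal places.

t=0.000: state=(0.660)
step 1 (dt=0.02): k1=(1.018), k2=(1.032), k3=(1.033), k4=(1.047); state += dt/6·(k1+2k2+2k3+k4)
t=0.020: state=(0.681)
t=0.040: state=(0.702)
t=0.060: state=(0.724)
continuing one RK4 step at a time; state shown every 10 steps (Δt=0.2):
t=0.200: state=(0.895)
t=0.400: state=(1.200)
t=0.600: state=(1.589)
t=0.800: state=(2.070)
t=1.000: state=(2.643)
t=1.200: state=(3.295)
t=1.400: state=(4.004)
t=1.600: state=(4.732)
t=1.800: state=(5.442)
t=2.000: state=(6.097)
t=2.200: state=(6.672)
t=2.400: state=(7.156)
t=2.600: state=(7.548)
t=2.800: state=(7.856)
t=3.000: state=(8.093)
t=3.200: state=(8.271)
t=3.400: state=(8.404)
t=3.600: state=(8.502)
t=3.800: state=(8.573)
t=4.000: state=(8.625)
t=4.200: state=(8.663)
t=4.400: state=(8.690)
t=4.600: state=(8.709)
t=4.800: state=(8.723)
t=5.000: state=(8.733)
t=5.200: state=(8.741)
t=5.280: state=(8.743)

(x) = (8.743)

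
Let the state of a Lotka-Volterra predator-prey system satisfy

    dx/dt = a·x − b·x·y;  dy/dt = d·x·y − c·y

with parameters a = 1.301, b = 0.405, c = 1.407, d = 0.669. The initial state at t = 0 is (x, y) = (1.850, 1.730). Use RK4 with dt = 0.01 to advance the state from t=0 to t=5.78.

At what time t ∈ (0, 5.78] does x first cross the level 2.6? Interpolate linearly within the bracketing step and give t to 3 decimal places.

t = 0.564

t=0.000: state=(1.850, 1.730)
step 1 (dt=0.01): k1=(1.111, -0.293), k2=(1.115, -0.286), k3=(1.115, -0.286), k4=(1.119, -0.280); state += dt/6·(k1+2k2+2k3+k4)
t=0.010: state=(1.861, 1.727)
t=0.020: state=(1.872, 1.724)
t=0.030: state=(1.884, 1.722)
continuing one RK4 step at a time; state shown every 20 steps (Δt=0.2):
t=0.200: state=(2.089, 1.699)
t=0.400: state=(2.360, 1.726)
t=0.560: state=(2.594, 1.796)
next step: t=0.570: state=(2.609, 1.802) — x has crossed 2.6
linear interpolation between t=0.560 (2.59372) and t=0.570 (2.60861) → t≈0.564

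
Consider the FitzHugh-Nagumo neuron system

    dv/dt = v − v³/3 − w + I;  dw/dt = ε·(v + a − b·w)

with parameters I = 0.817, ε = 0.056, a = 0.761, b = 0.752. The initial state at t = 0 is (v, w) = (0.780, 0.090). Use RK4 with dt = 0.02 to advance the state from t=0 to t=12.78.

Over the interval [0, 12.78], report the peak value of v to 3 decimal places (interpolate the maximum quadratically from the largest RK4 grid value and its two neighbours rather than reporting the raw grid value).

max v = 1.941

t=0.000: state=(0.780, 0.090)
step 1 (dt=0.02): k1=(1.349, 0.083), k2=(1.353, 0.083), k3=(1.353, 0.083), k4=(1.357, 0.084); state += dt/6·(k1+2k2+2k3+k4)
t=0.020: state=(0.807, 0.092)
t=0.040: state=(0.834, 0.093)
t=0.060: state=(0.862, 0.095)
continuing one RK4 step at a time; state shown every 25 steps (Δt=0.5):
t=0.500: state=(1.437, 0.140)
t=1.000: state=(1.819, 0.204)
t=1.500: state=(1.929, 0.273)
t=2.000: state=(1.939, 0.343)
t=2.500: state=(1.923, 0.410)
t=3.000: state=(1.901, 0.476)
t=3.500: state=(1.877, 0.539)
t=4.000: state=(1.852, 0.601)
t=4.500: state=(1.827, 0.660)
t=5.000: state=(1.802, 0.718)
t=5.500: state=(1.777, 0.773)
t=6.000: state=(1.752, 0.827)
t=6.500: state=(1.726, 0.879)
t=7.000: state=(1.701, 0.930)
t=7.500: state=(1.675, 0.978)
t=8.000: state=(1.649, 1.025)
t=8.500: state=(1.622, 1.070)
t=9.000: state=(1.595, 1.113)
t=9.500: state=(1.568, 1.155)
t=10.000: state=(1.540, 1.195)
t=10.500: state=(1.512, 1.234)
t=11.000: state=(1.483, 1.270)
t=11.500: state=(1.454, 1.306)
t=12.000: state=(1.424, 1.339)
t=12.500: state=(1.393, 1.372)
t=12.780: state=(1.375, 1.389)
largest grid value and its neighbours: v(1.820)=1.94068, v(1.840)=1.94072, v(1.860)=1.94071
parabola through these three points peaks at t≈1.844 with v≈1.94073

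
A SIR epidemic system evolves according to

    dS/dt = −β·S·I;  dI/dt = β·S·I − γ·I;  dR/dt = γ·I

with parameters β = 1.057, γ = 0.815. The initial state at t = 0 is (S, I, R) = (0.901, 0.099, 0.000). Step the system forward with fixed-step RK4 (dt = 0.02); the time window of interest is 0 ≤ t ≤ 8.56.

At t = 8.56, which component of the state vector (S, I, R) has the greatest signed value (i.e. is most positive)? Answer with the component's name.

largest component: R

t=0.000: state=(0.901, 0.099, 0.000)
step 1 (dt=0.02): k1=(-0.094, 0.014, 0.081), k2=(-0.094, 0.014, 0.081), k3=(-0.094, 0.014, 0.081), k4=(-0.094, 0.013, 0.081); state += dt/6·(k1+2k2+2k3+k4)
t=0.020: state=(0.899, 0.099, 0.002)
t=0.040: state=(0.897, 0.100, 0.003)
t=0.060: state=(0.895, 0.100, 0.005)
continuing one RK4 step at a time; state shown every 25 steps (Δt=0.5):
t=0.500: state=(0.854, 0.105, 0.042)
t=1.000: state=(0.807, 0.108, 0.085)
t=1.500: state=(0.762, 0.109, 0.129)
t=2.000: state=(0.720, 0.107, 0.173)
t=2.500: state=(0.681, 0.103, 0.216)
t=3.000: state=(0.645, 0.097, 0.257)
t=3.500: state=(0.614, 0.090, 0.295)
t=4.000: state=(0.587, 0.083, 0.331)
t=4.500: state=(0.563, 0.074, 0.363)
t=5.000: state=(0.542, 0.066, 0.391)
t=5.500: state=(0.525, 0.058, 0.417)
t=6.000: state=(0.510, 0.051, 0.439)
t=6.500: state=(0.497, 0.044, 0.458)
t=7.000: state=(0.486, 0.038, 0.475)
t=7.500: state=(0.477, 0.033, 0.490)
t=8.000: state=(0.470, 0.028, 0.502)
t=8.500: state=(0.463, 0.024, 0.513)
t=8.560: state=(0.463, 0.023, 0.514)
compare at T: S=0.463, I=0.023, R=0.514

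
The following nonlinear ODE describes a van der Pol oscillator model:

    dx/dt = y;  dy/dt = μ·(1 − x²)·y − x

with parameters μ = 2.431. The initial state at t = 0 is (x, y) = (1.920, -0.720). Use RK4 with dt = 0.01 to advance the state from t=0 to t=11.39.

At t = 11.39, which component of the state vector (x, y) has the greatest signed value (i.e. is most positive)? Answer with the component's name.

largest component: y

t=0.000: state=(1.920, -0.720)
step 1 (dt=0.01): k1=(-0.720, 2.782), k2=(-0.706, 2.671), k3=(-0.707, 2.675), k4=(-0.693, 2.569); state += dt/6·(k1+2k2+2k3+k4)
t=0.010: state=(1.913, -0.693)
t=0.020: state=(1.906, -0.669)
t=0.030: state=(1.900, -0.646)
continuing one RK4 step at a time; state shown every 50 steps (Δt=0.5):
t=0.500: state=(1.694, -0.372)
t=1.000: state=(1.498, -0.430)
t=1.500: state=(1.250, -0.582)
t=2.000: state=(0.875, -0.994)
t=2.500: state=(0.058, -2.706)
t=3.000: state=(-1.757, -2.297)
t=3.500: state=(-2.002, 0.197)
t=4.000: state=(-1.871, 0.294)
t=4.500: state=(-1.713, 0.341)
t=5.000: state=(-1.526, 0.413)
t=5.500: state=(-1.289, 0.552)
t=6.000: state=(-0.941, 0.902)
t=6.500: state=(-0.232, 2.282)
t=7.000: state=(1.563, 3.244)
t=7.500: state=(2.014, -0.145)
t=8.000: state=(1.891, -0.287)
t=8.500: state=(1.737, -0.333)
t=9.000: state=(1.555, -0.401)
t=9.500: state=(1.327, -0.525)
t=10.000: state=(1.002, -0.826)
t=10.500: state=(0.379, -1.936)
t=11.000: state=(-1.307, -4.006)
t=11.390: state=(-2.015, -0.209)
compare at T: x=-2.015, y=-0.209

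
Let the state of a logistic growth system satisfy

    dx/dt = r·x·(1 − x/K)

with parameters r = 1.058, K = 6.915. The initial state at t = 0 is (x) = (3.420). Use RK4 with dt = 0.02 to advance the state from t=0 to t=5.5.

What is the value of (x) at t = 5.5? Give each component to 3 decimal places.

(x) = (6.894)

t=0.000: state=(3.420)
step 1 (dt=0.02): k1=(1.829), k2=(1.829), k3=(1.829), k4=(1.829); state += dt/6·(k1+2k2+2k3+k4)
t=0.020: state=(3.457)
t=0.040: state=(3.493)
t=0.060: state=(3.530)
continuing one RK4 step at a time; state shown every 10 steps (Δt=0.2):
t=0.200: state=(3.785)
t=0.400: state=(4.142)
t=0.600: state=(4.485)
t=0.800: state=(4.808)
t=1.000: state=(5.104)
t=1.200: state=(5.373)
t=1.400: state=(5.611)
t=1.600: state=(5.821)
t=1.800: state=(6.002)
t=2.000: state=(6.157)
t=2.200: state=(6.288)
t=2.400: state=(6.399)
t=2.600: state=(6.491)
t=2.800: state=(6.568)
t=3.000: state=(6.631)
t=3.200: state=(6.684)
t=3.400: state=(6.727)
t=3.600: state=(6.762)
t=3.800: state=(6.790)
t=4.000: state=(6.814)
t=4.200: state=(6.833)
t=4.400: state=(6.848)
t=4.600: state=(6.861)
t=4.800: state=(6.871)
t=5.000: state=(6.880)
t=5.200: state=(6.886)
t=5.400: state=(6.892)
t=5.500: state=(6.894)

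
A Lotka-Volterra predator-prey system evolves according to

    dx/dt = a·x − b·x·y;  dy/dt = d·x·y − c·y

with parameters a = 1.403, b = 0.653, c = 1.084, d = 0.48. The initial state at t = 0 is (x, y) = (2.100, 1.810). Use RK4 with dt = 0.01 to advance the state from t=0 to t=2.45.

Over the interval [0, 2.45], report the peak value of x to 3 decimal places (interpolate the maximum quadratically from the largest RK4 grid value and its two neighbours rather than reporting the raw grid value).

t=0.000: state=(2.100, 1.810)
step 1 (dt=0.01): k1=(0.464, -0.138), k2=(0.466, -0.135), k3=(0.466, -0.135), k4=(0.467, -0.133); state += dt/6·(k1+2k2+2k3+k4)
t=0.010: state=(2.105, 1.809)
t=0.020: state=(2.109, 1.807)
t=0.030: state=(2.114, 1.806)
continuing one RK4 step at a time; state shown every 10 steps (Δt=0.1):
t=0.100: state=(2.148, 1.798)
t=0.200: state=(2.198, 1.791)
t=0.300: state=(2.250, 1.788)
t=0.400: state=(2.304, 1.790)
t=0.500: state=(2.358, 1.796)
t=0.600: state=(2.412, 1.807)
t=0.700: state=(2.465, 1.823)
t=0.800: state=(2.517, 1.843)
t=0.900: state=(2.565, 1.868)
t=1.000: state=(2.610, 1.898)
t=1.100: state=(2.651, 1.932)
t=1.200: state=(2.685, 1.971)
t=1.300: state=(2.713, 2.013)
t=1.400: state=(2.733, 2.058)
t=1.500: state=(2.745, 2.106)
t=1.600: state=(2.748, 2.156)
t=1.700: state=(2.742, 2.207)
t=1.800: state=(2.727, 2.258)
t=1.900: state=(2.703, 2.309)
t=2.000: state=(2.670, 2.357)
t=2.100: state=(2.630, 2.401)
t=2.200: state=(2.584, 2.442)
t=2.300: state=(2.532, 2.477)
t=2.400: state=(2.476, 2.507)
t=2.450: state=(2.446, 2.519)
largest grid value and its neighbours: x(1.570)=2.74768, x(1.580)=2.74777, x(1.590)=2.74776
parabola through these three points peaks at t≈1.585 with x≈2.74778

max x = 2.748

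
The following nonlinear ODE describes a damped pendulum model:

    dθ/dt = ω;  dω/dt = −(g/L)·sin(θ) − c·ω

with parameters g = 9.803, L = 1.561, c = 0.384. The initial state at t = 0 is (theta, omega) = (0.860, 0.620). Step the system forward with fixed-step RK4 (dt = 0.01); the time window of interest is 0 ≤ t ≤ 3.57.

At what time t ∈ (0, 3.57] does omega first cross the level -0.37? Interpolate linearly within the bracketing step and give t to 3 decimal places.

t = 0.201

t=0.000: state=(0.860, 0.620)
step 1 (dt=0.01): k1=(0.620, -4.997), k2=(0.595, -5.000), k3=(0.595, -5.000), k4=(0.570, -5.002); state += dt/6·(k1+2k2+2k3+k4)
t=0.010: state=(0.866, 0.570)
t=0.020: state=(0.871, 0.520)
t=0.030: state=(0.876, 0.470)
continuing one RK4 step at a time; state shown every 20 steps (Δt=0.2):
t=0.200: state=(0.885, -0.364)
next step: t=0.210: state=(0.881, -0.411) — omega has crossed -0.37
linear interpolation between t=0.200 (-0.36442) and t=0.210 (-0.41144) → t≈0.201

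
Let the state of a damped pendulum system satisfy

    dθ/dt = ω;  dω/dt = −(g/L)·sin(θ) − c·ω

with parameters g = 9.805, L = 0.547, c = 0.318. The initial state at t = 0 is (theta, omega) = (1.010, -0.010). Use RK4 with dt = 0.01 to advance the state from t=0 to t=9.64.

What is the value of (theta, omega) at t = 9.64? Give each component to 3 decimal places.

t=0.000: state=(1.010, -0.010)
step 1 (dt=0.01): k1=(-0.010, -15.176), k2=(-0.086, -15.152), k3=(-0.086, -15.148), k4=(-0.161, -15.120); state += dt/6·(k1+2k2+2k3+k4)
t=0.010: state=(1.009, -0.161)
t=0.020: state=(1.007, -0.312)
t=0.030: state=(1.003, -0.462)
continuing one RK4 step at a time; state shown every 50 steps (Δt=0.5):
t=0.500: state=(-0.349, -3.441)
t=1.000: state=(-0.590, 2.601)
t=1.500: state=(0.754, 0.792)
t=2.000: state=(-0.125, -2.936)
t=2.500: state=(-0.533, 1.743)
t=3.000: state=(0.562, 0.954)
t=3.500: state=(-0.040, -2.362)
t=4.000: state=(-0.441, 1.250)
t=4.500: state=(0.429, 0.865)
t=5.000: state=(-0.014, -1.871)
t=5.500: state=(-0.351, 0.957)
t=6.000: state=(0.335, 0.701)
t=6.500: state=(-0.011, -1.475)
t=7.000: state=(-0.275, 0.767)
t=7.500: state=(0.266, 0.535)
t=8.000: state=(-0.015, -1.161)
t=8.500: state=(-0.212, 0.632)
t=9.000: state=(0.213, 0.391)
t=9.500: state=(-0.021, -0.911)
t=9.640: state=(-0.135, -0.673)

(theta, omega) = (-0.135, -0.673)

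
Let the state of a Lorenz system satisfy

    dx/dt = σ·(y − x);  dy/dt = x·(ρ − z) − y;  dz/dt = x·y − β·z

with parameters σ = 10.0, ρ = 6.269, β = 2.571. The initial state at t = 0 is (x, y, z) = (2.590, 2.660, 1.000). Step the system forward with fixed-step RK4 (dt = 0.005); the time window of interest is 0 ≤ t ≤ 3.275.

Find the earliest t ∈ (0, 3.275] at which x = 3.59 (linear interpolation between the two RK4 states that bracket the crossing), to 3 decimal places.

t = 0.171

t=0.000: state=(2.590, 2.660, 1.000)
step 1 (dt=0.005): k1=(0.700, 10.987, 4.318), k2=(0.957, 10.940, 4.366), k3=(0.950, 10.944, 4.368), k4=(1.200, 10.900, 4.417); state += dt/6·(k1+2k2+2k3+k4)
t=0.005: state=(2.595, 2.715, 1.022)
t=0.010: state=(2.602, 2.769, 1.044)
t=0.015: state=(2.611, 2.823, 1.067)
t=0.170: state=(3.582, 4.452, 2.174)
next step: t=0.175: state=(3.626, 4.503, 2.226) — x has crossed 3.59
linear interpolation between t=0.170 (3.58195) and t=0.175 (3.62562) → t≈0.171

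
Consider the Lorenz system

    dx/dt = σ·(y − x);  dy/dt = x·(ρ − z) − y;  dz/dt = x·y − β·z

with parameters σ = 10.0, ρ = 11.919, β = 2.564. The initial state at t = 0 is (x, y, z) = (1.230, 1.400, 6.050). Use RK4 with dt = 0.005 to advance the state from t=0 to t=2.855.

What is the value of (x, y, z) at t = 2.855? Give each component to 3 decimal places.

t=0.000: state=(1.230, 1.400, 6.050)
step 1 (dt=0.005): k1=(1.700, 5.819, -13.790), k2=(1.803, 5.872, -13.678), k3=(1.802, 5.873, -13.678), k4=(1.904, 5.927, -13.566); state += dt/6·(k1+2k2+2k3+k4)
t=0.005: state=(1.239, 1.429, 5.982)
t=0.010: state=(1.249, 1.459, 5.914)
t=0.015: state=(1.260, 1.490, 5.848)
continuing one RK4 step at a time; state shown every 20 steps (Δt=0.1):
t=0.100: state=(1.587, 2.123, 4.898)
t=0.200: state=(2.323, 3.281, 4.254)
t=0.300: state=(3.556, 5.090, 4.380)
t=0.400: state=(5.398, 7.506, 5.913)
t=0.500: state=(7.516, 9.401, 9.570)
t=0.600: state=(8.545, 8.449, 14.075)
t=0.700: state=(7.278, 5.100, 15.724)
t=0.800: state=(4.932, 2.740, 14.188)
t=0.900: state=(3.229, 2.049, 11.783)
t=1.000: state=(2.505, 2.179, 9.626)
t=1.100: state=(2.476, 2.710, 7.972)
t=1.200: state=(2.935, 3.611, 6.916)
t=1.300: state=(3.827, 4.936, 6.626)
t=1.400: state=(5.126, 6.577, 7.426)
t=1.500: state=(6.572, 7.887, 9.571)
t=1.600: state=(7.443, 7.722, 12.402)
t=1.700: state=(7.017, 5.950, 14.053)
t=1.800: state=(5.632, 4.125, 13.651)
t=1.900: state=(4.306, 3.249, 12.122)
t=2.000: state=(3.578, 3.172, 10.460)
t=2.100: state=(3.454, 3.588, 9.120)
t=2.200: state=(3.807, 4.364, 8.320)
t=2.300: state=(4.535, 5.414, 8.240)
t=2.400: state=(5.497, 6.490, 9.041)
t=2.500: state=(6.380, 7.067, 10.619)
t=2.600: state=(6.717, 6.656, 12.268)
t=2.700: state=(6.273, 5.509, 13.010)
t=2.800: state=(5.376, 4.447, 12.599)
t=2.855: state=(4.895, 4.093, 12.060)

(x, y, z) = (4.895, 4.093, 12.060)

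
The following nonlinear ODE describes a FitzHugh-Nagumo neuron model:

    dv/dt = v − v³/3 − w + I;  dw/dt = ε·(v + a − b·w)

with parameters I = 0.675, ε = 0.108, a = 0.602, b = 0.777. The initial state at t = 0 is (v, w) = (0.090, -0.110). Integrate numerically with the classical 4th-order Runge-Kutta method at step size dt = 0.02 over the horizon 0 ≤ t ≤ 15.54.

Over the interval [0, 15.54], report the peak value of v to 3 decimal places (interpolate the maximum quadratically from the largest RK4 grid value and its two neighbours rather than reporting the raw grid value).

t=0.000: state=(0.090, -0.110)
step 1 (dt=0.02): k1=(0.875, 0.084), k2=(0.883, 0.085), k3=(0.883, 0.085), k4=(0.891, 0.086); state += dt/6·(k1+2k2+2k3+k4)
t=0.020: state=(0.108, -0.108)
t=0.040: state=(0.126, -0.107)
t=0.060: state=(0.144, -0.105)
continuing one RK4 step at a time; state shown every 50 steps (Δt=1):
t=1.000: state=(1.291, 0.030)
t=2.000: state=(1.872, 0.264)
t=3.000: state=(1.847, 0.499)
t=4.000: state=(1.760, 0.708)
t=5.000: state=(1.667, 0.891)
t=6.000: state=(1.572, 1.050)
t=7.000: state=(1.472, 1.185)
t=8.000: state=(1.367, 1.299)
t=9.000: state=(1.253, 1.393)
t=10.000: state=(1.124, 1.466)
t=11.000: state=(0.966, 1.519)
t=12.000: state=(0.752, 1.549)
t=13.000: state=(0.392, 1.547)
t=14.000: state=(-0.411, 1.490)
t=15.000: state=(-1.661, 1.320)
t=15.540: state=(-1.890, 1.193)
largest grid value and its neighbours: v(2.260)=1.88373, v(2.280)=1.88375, v(2.300)=1.88367
parabola through these three points peaks at t≈2.273 with v≈1.88375

max v = 1.884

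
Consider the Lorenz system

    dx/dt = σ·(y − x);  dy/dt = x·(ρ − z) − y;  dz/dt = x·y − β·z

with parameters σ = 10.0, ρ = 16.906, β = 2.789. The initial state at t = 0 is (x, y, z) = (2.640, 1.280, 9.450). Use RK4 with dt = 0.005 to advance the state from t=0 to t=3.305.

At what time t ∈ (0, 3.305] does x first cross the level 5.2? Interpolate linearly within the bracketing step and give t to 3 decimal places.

t = 0.266

t=0.000: state=(2.640, 1.280, 9.450)
step 1 (dt=0.005): k1=(-13.600, 18.404, -22.977), k2=(-12.800, 18.254, -22.740), k3=(-12.824, 18.268, -22.740), k4=(-12.045, 18.127, -22.507); state += dt/6·(k1+2k2+2k3+k4)
t=0.005: state=(2.576, 1.371, 9.336)
t=0.010: state=(2.519, 1.461, 9.225)
t=0.015: state=(2.470, 1.550, 9.116)
continuing one RK4 step at a time; state shown every 40 steps (Δt=0.2):
t=0.200: state=(3.682, 5.545, 6.886)
t=0.265: state=(5.171, 7.897, 7.517)
next step: t=0.270: state=(5.309, 8.102, 7.621) — x has crossed 5.2
linear interpolation between t=0.265 (5.17075) and t=0.270 (5.30875) → t≈0.266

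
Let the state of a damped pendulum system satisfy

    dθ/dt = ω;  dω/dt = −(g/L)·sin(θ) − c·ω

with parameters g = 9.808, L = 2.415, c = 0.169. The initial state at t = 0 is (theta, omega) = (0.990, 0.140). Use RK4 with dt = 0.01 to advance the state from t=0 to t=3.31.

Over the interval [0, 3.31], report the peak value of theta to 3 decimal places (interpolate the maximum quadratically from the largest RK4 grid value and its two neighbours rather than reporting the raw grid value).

t=0.000: state=(0.990, 0.140)
step 1 (dt=0.01): k1=(0.140, -3.419), k2=(0.123, -3.418), k3=(0.123, -3.417), k4=(0.106, -3.416); state += dt/6·(k1+2k2+2k3+k4)
t=0.010: state=(0.991, 0.106)
t=0.020: state=(0.992, 0.072)
t=0.030: state=(0.993, 0.038)
continuing one RK4 step at a time; state shown every 20 steps (Δt=0.2):
t=0.200: state=(0.950, -0.528)
t=0.400: state=(0.783, -1.124)
t=0.600: state=(0.511, -1.571)
t=0.800: state=(0.171, -1.786)
t=1.000: state=(-0.185, -1.720)
t=1.200: state=(-0.500, -1.391)
t=1.400: state=(-0.729, -0.879)
t=1.600: state=(-0.845, -0.279)
t=1.800: state=(-0.840, 0.332)
t=2.000: state=(-0.716, 0.886)
t=2.200: state=(-0.494, 1.314)
t=2.400: state=(-0.204, 1.545)
t=2.600: state=(0.108, 1.531)
t=2.800: state=(0.392, 1.279)
t=3.000: state=(0.608, 0.849)
t=3.200: state=(0.726, 0.321)
t=3.310: state=(0.744, 0.018)
largest grid value and its neighbours: theta(0.030)=0.99266, theta(0.040)=0.99287, theta(0.050)=0.99273
parabola through these three points peaks at t≈0.041 with theta≈0.99287

max theta = 0.993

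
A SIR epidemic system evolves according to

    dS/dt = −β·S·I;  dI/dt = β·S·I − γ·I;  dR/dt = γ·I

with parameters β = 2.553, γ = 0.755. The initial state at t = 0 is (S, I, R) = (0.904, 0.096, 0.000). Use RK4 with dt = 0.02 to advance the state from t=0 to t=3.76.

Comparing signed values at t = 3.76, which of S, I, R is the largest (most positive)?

largest component: R

t=0.000: state=(0.904, 0.096, 0.000)
step 1 (dt=0.02): k1=(-0.222, 0.149, 0.072), k2=(-0.224, 0.151, 0.074), k3=(-0.224, 0.151, 0.074), k4=(-0.227, 0.153, 0.075); state += dt/6·(k1+2k2+2k3+k4)
t=0.020: state=(0.900, 0.099, 0.001)
t=0.040: state=(0.895, 0.102, 0.003)
t=0.060: state=(0.890, 0.105, 0.005)
continuing one RK4 step at a time; state shown every 10 steps (Δt=0.2):
t=0.200: state=(0.854, 0.129, 0.017)
t=0.400: state=(0.791, 0.169, 0.039)
t=0.600: state=(0.718, 0.214, 0.068)
t=0.800: state=(0.636, 0.260, 0.104)
t=1.000: state=(0.550, 0.303, 0.147)
t=1.200: state=(0.467, 0.338, 0.195)
t=1.400: state=(0.391, 0.361, 0.248)
t=1.600: state=(0.324, 0.373, 0.304)
t=1.800: state=(0.268, 0.372, 0.360)
t=2.000: state=(0.222, 0.363, 0.416)
t=2.200: state=(0.185, 0.346, 0.469)
t=2.400: state=(0.156, 0.324, 0.520)
t=2.600: state=(0.133, 0.300, 0.567)
t=2.800: state=(0.115, 0.275, 0.610)
t=3.000: state=(0.100, 0.250, 0.650)
t=3.200: state=(0.089, 0.225, 0.686)
t=3.400: state=(0.080, 0.202, 0.718)
t=3.600: state=(0.072, 0.181, 0.747)
t=3.760: state=(0.067, 0.165, 0.768)
compare at T: S=0.067, I=0.165, R=0.768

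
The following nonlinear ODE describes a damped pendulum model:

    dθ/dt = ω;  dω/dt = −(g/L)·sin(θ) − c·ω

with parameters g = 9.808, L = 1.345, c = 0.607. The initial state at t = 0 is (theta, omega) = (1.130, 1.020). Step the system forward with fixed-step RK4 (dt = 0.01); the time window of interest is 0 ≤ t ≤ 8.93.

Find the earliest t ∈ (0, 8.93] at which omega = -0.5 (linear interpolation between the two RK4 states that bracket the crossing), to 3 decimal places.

t=0.000: state=(1.130, 1.020)
step 1 (dt=0.01): k1=(1.020, -7.214), k2=(0.984, -7.208), k3=(0.984, -7.208), k4=(0.948, -7.201); state += dt/6·(k1+2k2+2k3+k4)
t=0.010: state=(1.140, 0.948)
t=0.020: state=(1.149, 0.876)
t=0.030: state=(1.157, 0.804)
t=0.220: state=(1.184, -0.499)
next step: t=0.230: state=(1.179, -0.563) — omega has crossed -0.5
linear interpolation between t=0.220 (-0.49897) and t=0.230 (-0.56322) → t≈0.220

t = 0.220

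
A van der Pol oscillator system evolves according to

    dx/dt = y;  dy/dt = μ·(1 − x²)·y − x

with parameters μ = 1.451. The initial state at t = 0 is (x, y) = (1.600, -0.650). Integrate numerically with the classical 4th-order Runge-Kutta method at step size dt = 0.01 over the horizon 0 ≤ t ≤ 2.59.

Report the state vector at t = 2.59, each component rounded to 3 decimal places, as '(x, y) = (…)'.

(x, y) = (-1.995, 0.239)

t=0.000: state=(1.600, -0.650)
step 1 (dt=0.01): k1=(-0.650, -0.129), k2=(-0.651, -0.134), k3=(-0.651, -0.134), k4=(-0.651, -0.139); state += dt/6·(k1+2k2+2k3+k4)
t=0.010: state=(1.593, -0.651)
t=0.020: state=(1.587, -0.653)
t=0.030: state=(1.580, -0.654)
continuing one RK4 step at a time; state shown every 10 steps (Δt=0.1):
t=0.100: state=(1.534, -0.668)
t=0.200: state=(1.466, -0.694)
t=0.300: state=(1.395, -0.729)
t=0.400: state=(1.320, -0.773)
t=0.500: state=(1.240, -0.827)
t=0.600: state=(1.154, -0.893)
t=0.700: state=(1.061, -0.973)
t=0.800: state=(0.959, -1.071)
t=0.900: state=(0.846, -1.192)
t=1.000: state=(0.720, -1.341)
t=1.100: state=(0.577, -1.526)
t=1.200: state=(0.413, -1.754)
t=1.300: state=(0.224, -2.031)
t=1.400: state=(0.005, -2.355)
t=1.500: state=(-0.248, -2.703)
t=1.600: state=(-0.534, -3.014)
t=1.700: state=(-0.846, -3.178)
t=1.800: state=(-1.161, -3.071)
t=1.900: state=(-1.449, -2.644)
t=2.000: state=(-1.682, -1.995)
t=2.100: state=(-1.847, -1.312)
t=2.200: state=(-1.948, -0.739)
t=2.300: state=(-2.000, -0.324)
t=2.400: state=(-2.017, -0.046)
t=2.500: state=(-2.012, 0.134)
t=2.590: state=(-1.995, 0.239)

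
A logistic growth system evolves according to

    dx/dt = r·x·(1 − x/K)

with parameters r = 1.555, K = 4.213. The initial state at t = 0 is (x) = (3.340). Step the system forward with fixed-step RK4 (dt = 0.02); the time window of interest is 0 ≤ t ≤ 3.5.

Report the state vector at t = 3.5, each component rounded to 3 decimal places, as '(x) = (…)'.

t=0.000: state=(3.340)
step 1 (dt=0.02): k1=(1.076), k2=(1.066), k3=(1.066), k4=(1.057); state += dt/6·(k1+2k2+2k3+k4)
t=0.020: state=(3.361)
t=0.040: state=(3.382)
t=0.060: state=(3.403)
continuing one RK4 step at a time; state shown every 10 steps (Δt=0.2):
t=0.200: state=(3.536)
t=0.400: state=(3.695)
t=0.600: state=(3.820)
t=0.800: state=(3.918)
t=1.000: state=(3.993)
t=1.200: state=(4.049)
t=1.400: state=(4.092)
t=1.600: state=(4.123)
t=1.800: state=(4.147)
t=2.000: state=(4.164)
t=2.200: state=(4.177)
t=2.400: state=(4.187)
t=2.600: state=(4.194)
t=2.800: state=(4.199)
t=3.000: state=(4.203)
t=3.200: state=(4.205)
t=3.400: state=(4.207)
t=3.500: state=(4.208)

(x) = (4.208)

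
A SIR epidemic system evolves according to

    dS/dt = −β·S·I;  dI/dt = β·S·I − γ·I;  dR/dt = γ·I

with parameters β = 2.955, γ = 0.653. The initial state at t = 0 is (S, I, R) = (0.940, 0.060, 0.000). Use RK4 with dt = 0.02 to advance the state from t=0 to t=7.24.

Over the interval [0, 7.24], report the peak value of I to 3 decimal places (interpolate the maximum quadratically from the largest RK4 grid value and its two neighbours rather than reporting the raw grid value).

t=0.000: state=(0.940, 0.060, 0.000)
step 1 (dt=0.02): k1=(-0.167, 0.127, 0.039), k2=(-0.170, 0.130, 0.040), k3=(-0.170, 0.130, 0.040), k4=(-0.173, 0.132, 0.041); state += dt/6·(k1+2k2+2k3+k4)
t=0.020: state=(0.937, 0.063, 0.001)
t=0.040: state=(0.933, 0.065, 0.002)
t=0.060: state=(0.929, 0.068, 0.003)
continuing one RK4 step at a time; state shown every 25 steps (Δt=0.5):
t=0.500: state=(0.807, 0.159, 0.034)
t=1.000: state=(0.568, 0.321, 0.111)
t=1.500: state=(0.319, 0.442, 0.239)
t=2.000: state=(0.163, 0.450, 0.387)
t=2.500: state=(0.087, 0.388, 0.525)
t=3.000: state=(0.052, 0.309, 0.639)
t=3.500: state=(0.035, 0.237, 0.728)
t=4.000: state=(0.026, 0.179, 0.795)
t=4.500: state=(0.020, 0.134, 0.846)
t=5.000: state=(0.017, 0.099, 0.884)
t=5.500: state=(0.015, 0.073, 0.912)
t=6.000: state=(0.014, 0.054, 0.932)
t=6.500: state=(0.013, 0.040, 0.947)
t=7.000: state=(0.012, 0.029, 0.959)
t=7.240: state=(0.012, 0.025, 0.963)
largest grid value and its neighbours: I(1.760)=0.45904, I(1.780)=0.45907, I(1.800)=0.45895
parabola through these three points peaks at t≈1.774 with I≈0.45908

max I = 0.459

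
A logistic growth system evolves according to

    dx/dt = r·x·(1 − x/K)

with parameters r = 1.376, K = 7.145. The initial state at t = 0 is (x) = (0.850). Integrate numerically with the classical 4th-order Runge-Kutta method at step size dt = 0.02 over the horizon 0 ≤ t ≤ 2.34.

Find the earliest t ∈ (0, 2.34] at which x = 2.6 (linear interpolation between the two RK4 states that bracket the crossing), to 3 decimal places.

t = 1.049

t=0.000: state=(0.850)
step 1 (dt=0.02): k1=(1.030), k2=(1.041), k3=(1.041), k4=(1.052); state += dt/6·(k1+2k2+2k3+k4)
t=0.020: state=(0.871)
t=0.040: state=(0.892)
t=0.060: state=(0.914)
continuing one RK4 step at a time; state shown every 5 steps (Δt=0.1):
t=0.100: state=(0.959)
t=0.200: state=(1.079)
t=0.300: state=(1.211)
t=0.400: state=(1.356)
t=0.500: state=(1.513)
t=0.600: state=(1.684)
t=0.700: state=(1.867)
t=0.800: state=(2.063)
t=0.900: state=(2.271)
t=1.000: state=(2.489)
t=1.040: state=(2.579)
next step: t=1.060: state=(2.625) — x has crossed 2.6
linear interpolation between t=1.040 (2.57900) and t=1.060 (2.62453) → t≈1.049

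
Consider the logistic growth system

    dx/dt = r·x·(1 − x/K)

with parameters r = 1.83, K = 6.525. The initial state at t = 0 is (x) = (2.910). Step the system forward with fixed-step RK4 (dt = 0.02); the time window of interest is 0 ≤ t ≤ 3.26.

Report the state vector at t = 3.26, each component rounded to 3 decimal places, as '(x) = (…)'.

(x) = (6.504)

t=0.000: state=(2.910)
step 1 (dt=0.02): k1=(2.950), k2=(2.956), k3=(2.956), k4=(2.961); state += dt/6·(k1+2k2+2k3+k4)
t=0.020: state=(2.969)
t=0.040: state=(3.028)
t=0.060: state=(3.088)
continuing one RK4 step at a time; state shown every 10 steps (Δt=0.2):
t=0.200: state=(3.505)
t=0.400: state=(4.085)
t=0.600: state=(4.613)
t=0.800: state=(5.069)
t=1.000: state=(5.441)
t=1.200: state=(5.733)
t=1.400: state=(5.954)
t=1.600: state=(6.118)
t=1.800: state=(6.237)
t=2.000: state=(6.323)
t=2.200: state=(6.383)
t=2.400: state=(6.426)
t=2.600: state=(6.456)
t=2.800: state=(6.477)
t=3.000: state=(6.492)
t=3.200: state=(6.502)
t=3.260: state=(6.504)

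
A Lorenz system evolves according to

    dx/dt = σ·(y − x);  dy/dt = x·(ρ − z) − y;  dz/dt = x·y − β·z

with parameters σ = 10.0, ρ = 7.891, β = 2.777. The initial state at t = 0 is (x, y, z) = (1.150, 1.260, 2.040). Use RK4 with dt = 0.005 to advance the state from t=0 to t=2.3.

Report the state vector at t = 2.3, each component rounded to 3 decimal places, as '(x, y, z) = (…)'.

t=0.000: state=(1.150, 1.260, 2.040)
step 1 (dt=0.005): k1=(1.100, 5.469, -4.216), k2=(1.209, 5.483, -4.168), k3=(1.207, 5.485, -4.168), k4=(1.314, 5.501, -4.119); state += dt/6·(k1+2k2+2k3+k4)
t=0.005: state=(1.156, 1.287, 2.019)
t=0.010: state=(1.163, 1.315, 1.999)
t=0.015: state=(1.171, 1.343, 1.979)
continuing one RK4 step at a time; state shown every 20 steps (Δt=0.1):
t=0.100: state=(1.435, 1.869, 1.721)
t=0.200: state=(2.000, 2.700, 1.647)
t=0.300: state=(2.847, 3.845, 1.945)
t=0.400: state=(3.992, 5.268, 2.852)
t=0.500: state=(5.317, 6.617, 4.630)
t=0.600: state=(6.386, 7.103, 7.123)
t=0.700: state=(6.564, 6.170, 9.254)
t=0.800: state=(5.707, 4.512, 9.886)
t=0.900: state=(4.450, 3.250, 9.172)
t=1.000: state=(3.452, 2.683, 7.939)
t=1.100: state=(2.915, 2.596, 6.728)
t=1.200: state=(2.776, 2.799, 5.755)
t=1.300: state=(2.931, 3.207, 5.103)
t=1.400: state=(3.309, 3.779, 4.817)
t=1.500: state=(3.852, 4.455, 4.943)
t=1.600: state=(4.477, 5.100, 5.499)
t=1.700: state=(5.036, 5.499, 6.397)
t=1.800: state=(5.341, 5.466, 7.364)
t=1.900: state=(5.273, 5.023, 8.030)
t=2.000: state=(4.893, 4.420, 8.178)
t=2.100: state=(4.402, 3.926, 7.874)
t=2.200: state=(3.992, 3.662, 7.339)
t=2.300: state=(3.758, 3.621, 6.779)

(x, y, z) = (3.758, 3.621, 6.779)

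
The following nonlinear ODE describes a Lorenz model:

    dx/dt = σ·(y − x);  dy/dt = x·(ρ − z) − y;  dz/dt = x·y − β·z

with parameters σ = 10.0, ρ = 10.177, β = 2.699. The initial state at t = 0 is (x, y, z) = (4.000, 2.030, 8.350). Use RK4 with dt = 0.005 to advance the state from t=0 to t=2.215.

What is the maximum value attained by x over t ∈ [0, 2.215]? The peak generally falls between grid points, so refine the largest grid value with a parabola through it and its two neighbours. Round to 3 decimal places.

max x = 6.627

t=0.000: state=(4.000, 2.030, 8.350)
step 1 (dt=0.005): k1=(-19.700, 5.278, -14.417), k2=(-19.076, 5.317, -14.367), k3=(-19.090, 5.320, -14.364), k4=(-18.480, 5.357, -14.313); state += dt/6·(k1+2k2+2k3+k4)
t=0.005: state=(3.905, 2.057, 8.278)
t=0.010: state=(3.815, 2.084, 8.207)
t=0.015: state=(3.731, 2.111, 8.136)
continuing one RK4 step at a time; state shown every 20 steps (Δt=0.1):
t=0.100: state=(2.967, 2.626, 7.050)
t=0.200: state=(3.021, 3.388, 6.157)
t=0.300: state=(3.610, 4.394, 5.828)
t=0.400: state=(4.543, 5.598, 6.249)
t=0.500: state=(5.627, 6.672, 7.553)
t=0.600: state=(6.461, 6.991, 9.476)
t=0.700: state=(6.558, 6.206, 11.080)
t=0.800: state=(5.853, 4.892, 11.486)
t=0.900: state=(4.851, 3.900, 10.796)
t=1.000: state=(4.074, 3.500, 9.655)
t=1.100: state=(3.716, 3.567, 8.554)
t=1.200: state=(3.751, 3.956, 7.748)
t=1.300: state=(4.097, 4.569, 7.377)
t=1.400: state=(4.658, 5.284, 7.530)
t=1.500: state=(5.289, 5.887, 8.210)
t=1.600: state=(5.772, 6.100, 9.214)
t=1.700: state=(5.889, 5.785, 10.108)
t=1.800: state=(5.594, 5.141, 10.477)
t=1.900: state=(5.075, 4.536, 10.247)
t=2.000: state=(4.595, 4.201, 9.652)
t=2.100: state=(4.319, 4.166, 8.984)
t=2.200: state=(4.288, 4.372, 8.457)
t=2.215: state=(4.303, 4.419, 8.399)
largest grid value and its neighbours: x(0.655)=6.62538, x(0.660)=6.62699, x(0.665)=6.62630
parabola through these three points peaks at t≈0.661 with x≈6.62704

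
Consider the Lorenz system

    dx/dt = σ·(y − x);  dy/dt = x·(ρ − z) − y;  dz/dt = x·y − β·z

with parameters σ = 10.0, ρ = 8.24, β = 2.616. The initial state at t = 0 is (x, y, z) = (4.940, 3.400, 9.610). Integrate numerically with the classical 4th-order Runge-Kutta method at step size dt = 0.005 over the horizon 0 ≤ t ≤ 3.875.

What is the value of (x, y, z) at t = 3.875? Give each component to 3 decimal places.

(x, y, z) = (4.217, 4.251, 7.067)

t=0.000: state=(4.940, 3.400, 9.610)
step 1 (dt=0.005): k1=(-15.400, -10.168, -8.344), k2=(-15.269, -9.987, -8.545), k3=(-15.268, -9.986, -8.540), k4=(-15.136, -9.806, -8.734); state += dt/6·(k1+2k2+2k3+k4)
t=0.005: state=(4.864, 3.350, 9.567)
t=0.010: state=(4.789, 3.302, 9.523)
t=0.015: state=(4.715, 3.256, 9.476)
continuing one RK4 step at a time; state shown every 40 steps (Δt=0.2):
t=0.200: state=(2.998, 2.564, 7.312)
t=0.400: state=(2.861, 3.084, 5.550)
t=0.600: state=(3.711, 4.299, 5.184)
t=0.800: state=(4.941, 5.470, 6.510)
t=1.000: state=(5.337, 5.147, 8.334)
t=1.200: state=(4.474, 3.954, 8.384)
t=1.400: state=(3.719, 3.531, 7.246)
t=1.600: state=(3.719, 3.884, 6.390)
t=1.800: state=(4.241, 4.555, 6.422)
t=2.000: state=(4.759, 4.911, 7.211)
t=2.200: state=(4.739, 4.581, 7.845)
t=2.400: state=(4.311, 4.096, 7.674)
t=2.600: state=(4.034, 3.989, 7.122)
t=2.800: state=(4.118, 4.232, 6.810)
t=3.000: state=(4.397, 4.534, 6.964)
t=3.200: state=(4.569, 4.590, 7.352)
t=3.400: state=(4.481, 4.387, 7.532)
t=3.600: state=(4.284, 4.201, 7.373)
t=3.800: state=(4.202, 4.206, 7.125)
t=3.875: state=(4.217, 4.251, 7.067)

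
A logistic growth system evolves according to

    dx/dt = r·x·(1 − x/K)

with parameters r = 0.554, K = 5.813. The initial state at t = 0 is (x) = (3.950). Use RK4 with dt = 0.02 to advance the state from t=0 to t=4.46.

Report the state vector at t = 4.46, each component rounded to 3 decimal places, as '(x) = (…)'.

(x) = (5.590)

t=0.000: state=(3.950)
step 1 (dt=0.02): k1=(0.701), k2=(0.700), k3=(0.700), k4=(0.699); state += dt/6·(k1+2k2+2k3+k4)
t=0.020: state=(3.964)
t=0.040: state=(3.978)
t=0.060: state=(3.992)
continuing one RK4 step at a time; state shown every 10 steps (Δt=0.2):
t=0.200: state=(4.087)
t=0.400: state=(4.219)
t=0.600: state=(4.344)
t=0.800: state=(4.462)
t=1.000: state=(4.573)
t=1.200: state=(4.678)
t=1.400: state=(4.776)
t=1.600: state=(4.867)
t=1.800: state=(4.951)
t=2.000: state=(5.030)
t=2.200: state=(5.102)
t=2.400: state=(5.168)
t=2.600: state=(5.229)
t=2.800: state=(5.285)
t=3.000: state=(5.335)
t=3.200: state=(5.382)
t=3.400: state=(5.424)
t=3.600: state=(5.462)
t=3.800: state=(5.497)
t=4.000: state=(5.529)
t=4.200: state=(5.557)
t=4.400: state=(5.583)
t=4.460: state=(5.590)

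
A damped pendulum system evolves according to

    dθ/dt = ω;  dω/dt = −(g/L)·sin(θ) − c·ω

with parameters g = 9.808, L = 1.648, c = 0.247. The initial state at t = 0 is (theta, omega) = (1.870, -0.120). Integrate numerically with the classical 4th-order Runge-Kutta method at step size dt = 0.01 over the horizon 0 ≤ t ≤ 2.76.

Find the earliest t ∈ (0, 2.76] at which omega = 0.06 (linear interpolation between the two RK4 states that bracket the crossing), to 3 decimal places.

t = 1.563

t=0.000: state=(1.870, -0.120)
step 1 (dt=0.01): k1=(-0.120, -5.657), k2=(-0.148, -5.651), k3=(-0.148, -5.652), k4=(-0.177, -5.646); state += dt/6·(k1+2k2+2k3+k4)
t=0.010: state=(1.869, -0.177)
t=0.020: state=(1.866, -0.233)
t=0.030: state=(1.864, -0.289)
continuing one RK4 step at a time; state shown every 10 steps (Δt=0.1):
t=0.100: state=(1.830, -0.681)
t=0.200: state=(1.734, -1.239)
t=0.300: state=(1.582, -1.793)
t=0.400: state=(1.376, -2.334)
t=0.500: state=(1.117, -2.834)
t=0.600: state=(0.812, -3.246)
t=0.700: state=(0.472, -3.518)
t=0.800: state=(0.114, -3.601)
t=0.900: state=(-0.241, -3.476)
t=1.000: state=(-0.574, -3.157)
t=1.100: state=(-0.868, -2.691)
t=1.200: state=(-1.109, -2.134)
t=1.300: state=(-1.293, -1.534)
t=1.400: state=(-1.416, -0.922)
t=1.500: state=(-1.478, -0.316)
t=1.560: state=(-1.486, 0.042)
next step: t=1.570: state=(-1.485, 0.101) — omega has crossed 0.06
linear interpolation between t=1.560 (0.04211) and t=1.570 (0.10123) → t≈1.563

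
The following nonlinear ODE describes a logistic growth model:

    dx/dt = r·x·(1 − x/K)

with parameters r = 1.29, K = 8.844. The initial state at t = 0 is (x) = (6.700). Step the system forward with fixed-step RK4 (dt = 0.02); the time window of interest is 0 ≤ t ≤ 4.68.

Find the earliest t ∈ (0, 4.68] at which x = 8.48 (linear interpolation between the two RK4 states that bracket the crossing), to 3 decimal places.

t=0.000: state=(6.700)
step 1 (dt=0.02): k1=(2.095), k2=(2.081), k3=(2.081), k4=(2.067); state += dt/6·(k1+2k2+2k3+k4)
t=0.020: state=(6.742)
t=0.040: state=(6.783)
t=0.060: state=(6.823)
continuing one RK4 step at a time; state shown every 10 steps (Δt=0.2):
t=0.200: state=(7.091)
t=0.400: state=(7.426)
t=0.600: state=(7.707)
t=0.800: state=(7.939)
t=1.000: state=(8.128)
t=1.200: state=(8.280)
t=1.400: state=(8.402)
t=1.540: state=(8.472)
next step: t=1.560: state=(8.481) — x has crossed 8.48
linear interpolation between t=1.540 (8.47214) and t=1.560 (8.48123) → t≈1.557

t = 1.557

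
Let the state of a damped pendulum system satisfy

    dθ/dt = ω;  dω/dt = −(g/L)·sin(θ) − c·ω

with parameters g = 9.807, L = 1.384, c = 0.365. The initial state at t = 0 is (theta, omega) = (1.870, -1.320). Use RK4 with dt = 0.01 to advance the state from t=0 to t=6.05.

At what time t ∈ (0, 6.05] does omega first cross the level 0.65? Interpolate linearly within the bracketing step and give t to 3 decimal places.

t = 1.362

t=0.000: state=(1.870, -1.320)
step 1 (dt=0.01): k1=(-1.320, -6.289), k2=(-1.351, -6.292), k3=(-1.351, -6.292), k4=(-1.383, -6.294); state += dt/6·(k1+2k2+2k3+k4)
t=0.010: state=(1.856, -1.383)
t=0.020: state=(1.842, -1.446)
t=0.030: state=(1.828, -1.509)
continuing one RK4 step at a time; state shown every 20 steps (Δt=0.2):
t=0.200: state=(1.480, -2.575)
t=0.400: state=(0.852, -3.636)
t=0.600: state=(0.074, -3.977)
t=0.800: state=(-0.668, -3.285)
t=1.000: state=(-1.197, -1.949)
t=1.200: state=(-1.440, -0.483)
t=1.360: state=(-1.426, 0.637)
next step: t=1.370: state=(-1.420, 0.705) — omega has crossed 0.65
linear interpolation between t=1.360 (0.63720) and t=1.370 (0.70484) → t≈1.362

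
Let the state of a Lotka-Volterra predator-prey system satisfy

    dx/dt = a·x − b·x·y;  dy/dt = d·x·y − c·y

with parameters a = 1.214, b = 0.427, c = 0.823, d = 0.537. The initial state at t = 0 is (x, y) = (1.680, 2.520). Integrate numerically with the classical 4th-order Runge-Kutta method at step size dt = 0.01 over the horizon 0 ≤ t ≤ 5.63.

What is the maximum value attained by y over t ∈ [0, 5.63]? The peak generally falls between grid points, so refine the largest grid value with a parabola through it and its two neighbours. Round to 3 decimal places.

t=0.000: state=(1.680, 2.520)
step 1 (dt=0.01): k1=(0.232, 0.199), k2=(0.231, 0.201), k3=(0.231, 0.201), k4=(0.231, 0.203); state += dt/6·(k1+2k2+2k3+k4)
t=0.010: state=(1.682, 2.522)
t=0.020: state=(1.685, 2.524)
t=0.030: state=(1.687, 2.526)
continuing one RK4 step at a time; state shown every 20 steps (Δt=0.2):
t=0.200: state=(1.724, 2.566)
t=0.400: state=(1.761, 2.625)
t=0.600: state=(1.789, 2.694)
t=0.800: state=(1.806, 2.772)
t=1.000: state=(1.810, 2.856)
t=1.200: state=(1.802, 2.941)
t=1.400: state=(1.780, 3.024)
t=1.600: state=(1.747, 3.101)
t=1.800: state=(1.704, 3.166)
t=2.000: state=(1.654, 3.216)
t=2.200: state=(1.600, 3.249)
t=2.400: state=(1.544, 3.263)
t=2.600: state=(1.490, 3.257)
t=2.800: state=(1.439, 3.233)
t=3.000: state=(1.395, 3.193)
t=3.200: state=(1.356, 3.140)
t=3.400: state=(1.326, 3.075)
t=3.600: state=(1.304, 3.004)
t=3.800: state=(1.290, 2.929)
t=4.000: state=(1.285, 2.853)
t=4.200: state=(1.288, 2.778)
t=4.400: state=(1.299, 2.707)
t=4.600: state=(1.318, 2.643)
t=4.800: state=(1.344, 2.586)
t=5.000: state=(1.377, 2.539)
t=5.200: state=(1.415, 2.502)
t=5.400: state=(1.459, 2.476)
t=5.600: state=(1.506, 2.463)
t=5.630: state=(1.514, 2.462)
largest grid value and its neighbours: y(2.430)=3.26299, y(2.440)=3.26302, y(2.450)=3.26301
parabola through these three points peaks at t≈2.442 with y≈3.26303

max y = 3.263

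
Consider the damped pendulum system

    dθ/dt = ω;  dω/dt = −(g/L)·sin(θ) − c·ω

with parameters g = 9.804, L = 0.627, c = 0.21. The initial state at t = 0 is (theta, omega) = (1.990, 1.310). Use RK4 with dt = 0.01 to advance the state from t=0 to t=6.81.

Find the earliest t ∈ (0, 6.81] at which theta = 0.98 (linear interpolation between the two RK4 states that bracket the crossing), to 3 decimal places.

t=0.000: state=(1.990, 1.310)
step 1 (dt=0.01): k1=(1.310, -14.558), k2=(1.237, -14.500), k3=(1.237, -14.503), k4=(1.165, -14.447); state += dt/6·(k1+2k2+2k3+k4)
t=0.010: state=(2.002, 1.165)
t=0.020: state=(2.013, 1.021)
t=0.030: state=(2.023, 0.878)
continuing one RK4 step at a time; state shown every 25 steps (Δt=0.25):
t=0.250: state=(1.878, -2.206)
t=0.480: state=(0.984, -5.485)
next step: t=0.490: state=(0.929, -5.601) — theta has crossed 0.98
linear interpolation between t=0.480 (0.98407) and t=0.490 (0.92864) → t≈0.481

t = 0.481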